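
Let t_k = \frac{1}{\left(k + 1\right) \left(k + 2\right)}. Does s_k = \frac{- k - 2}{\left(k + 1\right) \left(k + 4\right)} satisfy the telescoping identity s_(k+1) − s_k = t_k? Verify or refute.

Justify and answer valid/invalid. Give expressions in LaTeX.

s_(k+1) = (-k - 3)/((k + 2)*(k + 5))
s_(k+1) − s_k = (k**2 + 5*k + 8)/(k**4 + 12*k**3 + 49*k**2 + 78*k + 40)
(s_(k+1) − s_k) − t_k = 4*(-k - 3)/(k**4 + 12*k**3 + 49*k**2 + 78*k + 40)

Invalid: residual \frac{4 \left(- k - 3\right)}{k^{4} + 12 k^{3} + 49 k^{2} + 78 k + 40} ≠ 0.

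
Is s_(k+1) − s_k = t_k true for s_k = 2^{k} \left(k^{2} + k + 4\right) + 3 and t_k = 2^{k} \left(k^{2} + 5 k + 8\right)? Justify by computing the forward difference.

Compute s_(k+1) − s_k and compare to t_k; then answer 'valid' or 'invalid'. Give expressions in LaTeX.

s_(k+1) = 2**(k + 1)*(k + (k + 1)**2 + 5) + 3
s_(k+1) − s_k = 2**k*(k**2 + 5*k + 8)
(s_(k+1) − s_k) − t_k = 0

Valid — Δs_k = t_k.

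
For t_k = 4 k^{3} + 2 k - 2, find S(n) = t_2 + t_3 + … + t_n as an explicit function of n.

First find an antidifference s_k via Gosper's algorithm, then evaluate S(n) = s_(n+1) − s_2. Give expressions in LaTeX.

S(n) = n^{4} + 2 n^{3} + 2 n^{2} - n - 4

Compute t_(k+1)/t_k: get (k + 2*(k + 1)**3)/(2*k**3 + k - 1).
Normal form (A,B,C) = (1, 1, k**3 + k/2 - 1/2).
Need (1)·f(k+1) − (1)·f(k) = k**3 + k/2 - 1/2.
Bound: deg f ≤ 4.
Solve for f: f(k) = k*(k**3 - 2*k**2 + 2*k - 3)/4 (degree 4 ≤ 4).
So s_k = (B(k−1)f/C)·t_k = (k*(k**3 - 2*k**2 + 2*k - 3)/(2*(2*k**3 + k - 1)))·t_k = k*(k**3 - 2*k**2 + 2*k - 3).
Δs = 4*k**3 + 2*k - 2, as required.
Evaluate: s_(n+1) = n**4 + 2*n**3 + 2*n**2 - n - 2; subtract s_(2) = 2 ⇒ S(n) = n**4 + 2*n**3 + 2*n**2 - n - 4.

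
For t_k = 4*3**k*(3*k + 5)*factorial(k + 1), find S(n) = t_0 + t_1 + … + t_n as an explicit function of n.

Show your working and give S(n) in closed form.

S(n) = 12*3**n*factorial(n + 2) - 4

Ratio r(k) = 3*(k + 2)*(3*k + 8)/(3*k + 5).
Normal form (A,B,C) = (3*k + 6, 1, k + 5/3).
Solve (3*k + 6)·f(k+1) − (1)·f(k) = k + 5/3.
Degrees (1,0,1) ⇒ d ≤ 0.
Coefficient equations give f(k) = 1/3.
Then R = B(k−1)f/C = 1/(3*k + 5), so s_k = R(k)·t_k = 4*3**k*factorial(k + 1).
Check: Δs_k = 4*3**k*(3*k + 5)*factorial(k + 1). ✓
s_(n+1) = 12*3**n*factorial(n + 2) and s_(0) = 4, so S(n) = 12*3**n*factorial(n + 2) - 4.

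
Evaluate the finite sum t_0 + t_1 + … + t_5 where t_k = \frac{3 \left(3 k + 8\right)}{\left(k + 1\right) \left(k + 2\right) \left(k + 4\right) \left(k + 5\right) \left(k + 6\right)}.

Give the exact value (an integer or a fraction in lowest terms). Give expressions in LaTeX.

The ratio is (k + 1)*(k + 4)*(3*k + 11)/((k + 3)*(k + 7)*(3*k + 8)).
So A=k + 1 and B=k + 7, with C=k**2 + 17*k/3 + 8.
Key eq: (k + 1)·f(k+1) = (k + 6)·f(k) + (k**2 + 17*k/3 + 8).
deg f ≤ 5 (via 1,1,2).
Match coefficients ⇒ f(k) = k*(k + 2)*(k + 3)*(k**2 + 10*k + 29)/60.
So s_k = (B(k−1)f/C)·t_k = (k*(k + 2)*(k + 6)*(k**2 + 10*k + 29)/(20*(3*k + 8)))·t_k = 3*k*(k**2 + 10*k + 29)/(20*(k**3 + 10*k**2 + 29*k + 20)).
s_(k+1) − s_k = 3*(3*k + 8)/(k**5 + 18*k**4 + 121*k**3 + 372*k**2 + 508*k + 240) = t_k.
Telescoping: Σ = s_(6) − s_(0) = 45/308 − (0) = 45/308.

Σ = 45/308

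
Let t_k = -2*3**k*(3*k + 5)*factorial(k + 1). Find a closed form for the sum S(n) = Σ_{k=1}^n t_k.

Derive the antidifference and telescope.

S(n) = -6*3**n*factorial(n + 2) + 12

Ratio r(k) = 3*(k + 2)*(3*k + 8)/(3*k + 5).
So A=3*k + 6 and B=1, with C=k + 5/3.
Need (3*k + 6)·f(k+1) − (1)·f(k) = k + 5/3.
From deg A=1, deg B=0, deg C=1: d=0.
Match coefficients ⇒ f(k) = 1/3.
So s_k = (B(k−1)f/C)·t_k = (1/(3*k + 5))·t_k = -2*3**k*factorial(k + 1).
s_(k+1) − s_k = -2*3**k*(3*k + 5)*factorial(k + 1) = t_k.
Telescope: S(n) = s_(n+1) − s_(1) = -6*3**n*factorial(n + 2) − (-12) = -6*3**n*factorial(n + 2) + 12.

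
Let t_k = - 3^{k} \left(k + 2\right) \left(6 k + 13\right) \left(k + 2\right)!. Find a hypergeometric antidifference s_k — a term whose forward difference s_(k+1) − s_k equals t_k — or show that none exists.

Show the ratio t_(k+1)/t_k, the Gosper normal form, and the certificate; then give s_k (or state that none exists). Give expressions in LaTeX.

s_k = - 3^{k} \left(2 k + 1\right) \left(k + 2\right)!

t_(k+1)/t_k = (k + 3)**2*(18*k + 57)/((k + 2)*(6*k + 13)).
Take A(k)=3*k + 9, B(k)=1, C(k)=k**2 + 25*k/6 + 13/3.
Need (3*k + 9)·f(k+1) − (1)·f(k) = k**2 + 25*k/6 + 13/3.
deg f ≤ 1 (via 1,0,2).
Solving with deg f ≤ 1: f(k) = (2*k + 1)/6.
Get s_k = R·t_k = -3**k*(2*k + 1)*factorial(k + 2) with R(k) = B(k−1)f(k)/C(k) = (2*k + 1)/((k + 2)*(6*k + 13)).
Δs = -3**k*(k + 2)*(6*k + 13)*factorial(k + 2), as required.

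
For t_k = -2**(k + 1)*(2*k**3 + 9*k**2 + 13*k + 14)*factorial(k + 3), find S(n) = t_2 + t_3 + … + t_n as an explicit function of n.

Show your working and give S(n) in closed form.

Compute t_(k+1)/t_k: get 2*(2*k**4 + 23*k**3 + 97*k**2 + 186*k + 152)/(2*k**3 + 9*k**2 + 13*k + 14).
Gosper form: A/B · C(k+1)/C(k) with A=2*k + 8, B=1, C=k**3 + 9*k**2/2 + 13*k/2 + 7.
Key eq: (2*k + 8)·f(k+1) = (1)·f(k) + (k**3 + 9*k**2/2 + 13*k/2 + 7).
Bound: deg f ≤ 2.
Coefficient equations give f(k) = (k**2 - k + 2)/2.
Certificate R = B(k−1)f/C = (k**2 - k + 2)/(2*k**3 + 9*k**2 + 13*k + 14) gives s_k = -2**(k + 1)*(k**2 - k + 2)*factorial(k + 3).
s_(k+1) − s_k = -2**(k + 1)*(2*k**3 + 9*k**2 + 13*k + 14)*factorial(k + 3) = t_k.
Σ_(k=2)^n t_k = s_(n+1) − s_(2) = (-2**(n + 2)*(n**2 + n + 2)*factorial(n + 4)) − (-3840), i.e. -4*2**n*n**2*factorial(n + 4) - 4*2**n*n*factorial(n + 4) - 8*2**n*factorial(n + 4) + 3840.

S(n) = -4*2**n*n**2*factorial(n + 4) - 4*2**n*n*factorial(n + 4) - 8*2**n*factorial(n + 4) + 3840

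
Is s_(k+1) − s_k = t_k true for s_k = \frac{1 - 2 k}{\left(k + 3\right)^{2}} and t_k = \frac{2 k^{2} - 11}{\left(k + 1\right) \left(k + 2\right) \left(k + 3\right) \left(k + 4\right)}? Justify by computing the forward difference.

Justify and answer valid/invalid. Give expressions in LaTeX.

Invalid: residual \frac{2 \left(- 4 k^{3} - 17 k^{2} + k + 41\right)}{k^{6} + 17 k^{5} + 117 k^{4} + 415 k^{3} + 794 k^{2} + 768 k + 288} ≠ 0.

s_(k+1) = (-2*k - 1)/(k + 4)**2
s_(k+1) − s_k = (2*k**2 - 25)/(k**4 + 14*k**3 + 73*k**2 + 168*k + 144)
(s_(k+1) − s_k) − t_k = 2*(-4*k**3 - 17*k**2 + k + 41)/(k**6 + 17*k**5 + 117*k**4 + 415*k**3 + 794*k**2 + 768*k + 288)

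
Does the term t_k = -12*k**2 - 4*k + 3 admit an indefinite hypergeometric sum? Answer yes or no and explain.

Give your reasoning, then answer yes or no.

Ratio r(k) = (12*k**2 + 28*k + 13)/(12*k**2 + 4*k - 3).
Take A(k)=1, B(k)=1, C(k)=k**2 + k/3 - 1/4.
Set up (1)·f(k+1) − (1)·f(k) − (k**2 + k/3 - 1/4) = 0.
deg f ≤ 3 (via 0,0,2).
A polynomial solution: f(k) = k*(2*k - 3)*(2*k + 1)/12.
So s_k = (B(k−1)f/C)·t_k = (k*(2*k - 3)*(2*k + 1)/(12*k**2 + 4*k - 3))·t_k = k*(-4*k**2 + 4*k + 3).
Verify: -12*k**2 - 4*k + 3 matches t_k.

Yes. s_k = k*(-4*k**2 + 4*k + 3).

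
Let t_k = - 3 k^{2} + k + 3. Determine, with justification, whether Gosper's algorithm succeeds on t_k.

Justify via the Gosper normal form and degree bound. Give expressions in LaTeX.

t_(k+1)/t_k = (k - 3*(k + 1)**2 + 4)/(-3*k**2 + k + 3).
Factor: A=1; B=1; C=k**2 - k/3 - 1.
Set up (1)·f(k+1) − (1)·f(k) − (k**2 - k/3 - 1) = 0.
d = 3 from the (0,0,2) case.
Coefficient equations give f(k) = k*(k**2 - 2*k - 2)/3.
So s_k = (B(k−1)f/C)·t_k = (k*(k**2 - 2*k - 2)/(3*k**2 - k - 3))·t_k = k*(-k**2 + 2*k + 2).
Δs = -3*k**2 + k + 3, as required.

Yes. s_k = k \left(- k^{2} + 2 k + 2\right).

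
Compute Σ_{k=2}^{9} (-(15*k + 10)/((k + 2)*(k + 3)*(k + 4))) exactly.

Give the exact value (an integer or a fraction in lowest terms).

r(k) = (k + 2)*(3*k + 5)/((k + 5)*(3*k + 2)) after simplifying.
Take A(k)=k + 2, B(k)=k + 5, C(k)=k + 2/3.
Key eq: (k + 2)·f(k+1) = (k + 4)·f(k) + (k + 2/3).
Bound: deg f ≤ 2.
Solve for f: f(k) = k*(2*k + 1)/9 (degree 2 ≤ 2).
Then R = B(k−1)f/C = k*(k + 4)*(2*k + 1)/(3*(3*k + 2)), so s_k = R(k)·t_k = -5*k*(2*k + 1)/(3*(k + 2)*(k + 3)).
s_(k+1) − s_k = 5*(-3*k - 2)/(k**3 + 9*k**2 + 26*k + 24) = t_k.
Σ_(k=2)^(9) t_k = s_(10) − s_(2) = -175/78 − (-5/6) = -55/39.

Σ = -55/39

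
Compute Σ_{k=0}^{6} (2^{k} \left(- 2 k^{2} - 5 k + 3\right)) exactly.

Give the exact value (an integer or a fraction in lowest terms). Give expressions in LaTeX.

Σ = -9729

Ratio r(k) = 2*(2*k**2 + 9*k + 4)/(2*k**2 + 5*k - 3).
Factor: A=2; B=1; C=k**2 + 5*k/2 - 3/2.
Key eq: (2)·f(k+1) = (1)·f(k) + (k**2 + 5*k/2 - 3/2).
d = 2 from the (0,0,2) case.
A polynomial solution: f(k) = (2*k**2 - 3*k - 1)/2.
Get s_k = R·t_k = 2**k*(-2*k**2 + 3*k + 1) with R(k) = B(k−1)f(k)/C(k) = (2*k**2 - 3*k - 1)/((k + 3)*(2*k - 1)).
Δs = 2**k*(-2*k**2 - 5*k + 3), as required.
Evaluate s at k=7 and k=0: -9728 and 1; difference -9729.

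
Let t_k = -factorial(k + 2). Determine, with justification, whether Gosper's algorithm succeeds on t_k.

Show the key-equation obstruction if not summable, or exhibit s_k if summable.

The ratio is k + 3.
Take A(k)=k + 3, B(k)=1, C(k)=1.
Key eq: (k + 3)·f(k+1) = (1)·f(k) + (1).
Bound: deg f ≤ -1.
Bound -1 < 0, so the key equation has no polynomial solution.

No — negative degree bound, so no certificate f.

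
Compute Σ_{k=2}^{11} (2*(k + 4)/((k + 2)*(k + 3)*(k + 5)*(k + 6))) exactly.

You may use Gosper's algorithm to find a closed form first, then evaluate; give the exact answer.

Σ = 15/476

The ratio is (k + 2)*(k + 5)**2/((k + 4)**2*(k + 7)).
Normal form (A,B,C) = (k + 2, k + 7, k**2 + 8*k + 16).
Need (k + 2)·f(k+1) − (k + 6)·f(k) = k**2 + 8*k + 16.
Degrees (1,1,2) ⇒ d ≤ 4.
Match coefficients ⇒ f(k) = k*(k + 3)*(k + 4)*(k + 7)/20.
Certificate R = B(k−1)f/C = k*(k + 3)*(k + 6)*(k + 7)/(20*(k + 4)) gives s_k = k*(k + 7)/(10*(k**2 + 7*k + 10)).
Δs = 2*(k + 4)/(k**4 + 16*k**3 + 91*k**2 + 216*k + 180), as required.
Σ_(k=2)^(11) t_k = s_(12) − s_(2) = 57/595 − (9/140) = 15/476.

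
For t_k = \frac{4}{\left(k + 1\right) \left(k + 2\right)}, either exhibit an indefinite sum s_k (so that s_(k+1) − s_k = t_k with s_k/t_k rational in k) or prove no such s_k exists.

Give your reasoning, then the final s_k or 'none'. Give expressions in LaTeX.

The ratio is (k + 1)/(k + 3).
A = k + 1, B = k + 3, C = 1.
Need (k + 1)·f(k+1) − (k + 2)·f(k) = 1.
From deg A=1, deg B=1, deg C=0: d=1.
Solve for f: f(k) = k (degree 1 ≤ 1).
So s_k = (B(k−1)f/C)·t_k = (k*(k + 2))·t_k = 4*k/(k + 1).
Check: Δs_k = 4/(k**2 + 3*k + 2). ✓

s_k = \frac{4 k}{k + 1}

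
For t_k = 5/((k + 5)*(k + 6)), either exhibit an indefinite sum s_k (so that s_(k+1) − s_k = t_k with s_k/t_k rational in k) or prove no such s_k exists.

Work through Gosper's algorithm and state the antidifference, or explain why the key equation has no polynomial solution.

s_k = k/(k + 5)

Compute t_(k+1)/t_k: get (k + 5)/(k + 7).
A = k + 5, B = k + 7, C = 1.
Set up (k + 5)·f(k+1) − (k + 6)·f(k) − (1) = 0.
d = 1 from the (1,1,0) case.
Coefficient equations give f(k) = k/5.
Certificate R = B(k−1)f/C = k*(k + 6)/5 gives s_k = k/(k + 5).
Δs = 5/(k**2 + 11*k + 30), as required.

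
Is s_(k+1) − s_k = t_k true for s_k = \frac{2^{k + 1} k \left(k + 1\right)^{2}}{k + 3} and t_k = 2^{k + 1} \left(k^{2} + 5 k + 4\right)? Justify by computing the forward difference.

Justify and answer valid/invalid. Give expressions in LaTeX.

Invalid: residual \frac{2^{k + 2} \left(- k^{3} - 7 k^{2} - 18 k - 12\right)}{k^{2} + 7 k + 12} ≠ 0.

s_(k+1) = 2**(k + 2)*(k + 1)*(k + 2)**2/(k + 4)
s_(k+1) − s_k = 2**(k + 1)*(k**4 + 10*k**3 + 37*k**2 + 52*k + 24)/(k**2 + 7*k + 12)
(s_(k+1) − s_k) − t_k = 2**(k + 2)*(-k**3 - 7*k**2 - 18*k - 12)/(k**2 + 7*k + 12)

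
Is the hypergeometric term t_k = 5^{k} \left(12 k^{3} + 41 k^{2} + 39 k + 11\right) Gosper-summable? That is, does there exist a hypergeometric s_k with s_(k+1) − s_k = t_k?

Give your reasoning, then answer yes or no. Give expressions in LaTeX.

Ratio r(k) = 5*(12*k**3 + 77*k**2 + 157*k + 103)/(12*k**3 + 41*k**2 + 39*k + 11).
Take A(k)=5, B(k)=1, C(k)=k**3 + 41*k**2/12 + 13*k/4 + 11/12.
Solve (5)·f(k+1) − (1)·f(k) = k**3 + 41*k**2/12 + 13*k/4 + 11/12.
d = 3 from the (0,0,3) case.
Solve for f: f(k) = (3*k**3 - k**2 + k - 1)/12 (degree 3 ≤ 3).
Then R = B(k−1)f/C = (3*k**3 - k**2 + k - 1)/(12*k**3 + 41*k**2 + 39*k + 11), so s_k = R(k)·t_k = 5**k*(3*k**3 - k**2 + k - 1).
Verify: 5**k*(12*k**3 + 41*k**2 + 39*k + 11) matches t_k.

Yes. s_k = 5^{k} \left(3 k^{3} - k^{2} + k - 1\right).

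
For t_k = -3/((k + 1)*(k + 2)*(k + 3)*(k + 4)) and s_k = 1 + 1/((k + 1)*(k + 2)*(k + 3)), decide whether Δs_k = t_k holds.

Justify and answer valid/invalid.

Valid — Δs_k = t_k.

s_(k+1) = 1 + 1/((k + 2)*(k + 3)*(k + 4))
s_(k+1) − s_k = -3/((k + 1)*(k + 2)*(k + 3)*(k + 4))
(s_(k+1) − s_k) − t_k = 0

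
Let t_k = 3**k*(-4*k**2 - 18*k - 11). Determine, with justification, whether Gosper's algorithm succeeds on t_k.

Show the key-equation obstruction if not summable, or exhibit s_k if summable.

Step 1: r(k) = 3*(4*k**2 + 26*k + 33)/(4*k**2 + 18*k + 11).
Take A(k)=3, B(k)=1, C(k)=k**2 + 9*k/2 + 11/4.
f must satisfy (3)·f(k+1) − (1)·f(k) = k**2 + 9*k/2 + 11/4.
d = 2 from the (0,0,2) case.
A polynomial solution: f(k) = (k + 2)*(2*k - 1)/4.
Certificate R = B(k−1)f/C = (k + 2)*(2*k - 1)/(4*k**2 + 18*k + 11) gives s_k = 3**k*(-2*k**2 - 3*k + 2).
s_(k+1) − s_k = 3**k*(-4*k**2 - 18*k - 11) = t_k.

Yes. s_k = 3**k*(-2*k**2 - 3*k + 2).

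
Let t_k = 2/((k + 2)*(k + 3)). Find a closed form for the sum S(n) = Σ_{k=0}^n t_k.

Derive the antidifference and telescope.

Step 1: r(k) = (k + 2)/(k + 4).
So A=k + 2 and B=k + 4, with C=1.
Solve (k + 2)·f(k+1) − (k + 3)·f(k) = 1.
Degrees (1,1,0) ⇒ d ≤ 1.
Solve for f: f(k) = k/2 (degree 1 ≤ 1).
Then R = B(k−1)f/C = k*(k + 3)/2, so s_k = R(k)·t_k = k/(k + 2).
Verify: 2/(k**2 + 5*k + 6) matches t_k.
Telescope: S(n) = s_(n+1) − s_(0) = (n + 1)/(n + 3) − (0) = (n + 1)/(n + 3).

S(n) = (n + 1)/(n + 3)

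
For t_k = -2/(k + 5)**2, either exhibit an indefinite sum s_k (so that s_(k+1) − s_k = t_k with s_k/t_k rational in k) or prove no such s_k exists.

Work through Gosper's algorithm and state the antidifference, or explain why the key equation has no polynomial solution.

t_(k+1)/t_k = (k + 5)**2/(k + 6)**2.
A = k**2 + 10*k + 25, B = k**2 + 12*k + 36, C = 1.
f must satisfy (k**2 + 10*k + 25)·f(k+1) − (k**2 + 10*k + 25)·f(k) = 1.
From deg A=2, deg B=2, deg C=0: d=0.
f = c0 ⇒ A·f(k+1) − B(k−1)·f(k) − C = -1. The system {-1 = 0} is inconsistent; no antidifference.

not Gosper-summable; s_k does not exist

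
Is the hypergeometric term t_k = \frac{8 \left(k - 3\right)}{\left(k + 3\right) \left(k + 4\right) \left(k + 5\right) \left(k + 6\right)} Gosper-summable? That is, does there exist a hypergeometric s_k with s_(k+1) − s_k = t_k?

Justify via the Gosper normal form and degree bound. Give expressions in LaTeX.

Yes. s_k = \frac{k \left(- k^{2} - 12 k - 107\right)}{15 \left(k + 3\right) \left(k + 4\right) \left(k + 5\right)}.

r(k) = (k - 2)*(k + 3)/((k - 3)*(k + 7)) after simplifying.
Normal form (A,B,C) = (k + 3, k + 7, k - 3).
Solve (k + 3)·f(k+1) − (k + 6)·f(k) = k - 3.
d = 3 from the (1,1,1) case.
Solve for f: f(k) = -k*(k**2 + 12*k + 107)/120 (degree 3 ≤ 3).
So s_k = (B(k−1)f/C)·t_k = (-k*(k + 6)*(k**2 + 12*k + 107)/(120*(k - 3)))·t_k = k*(-k**2 - 12*k - 107)/(15*(k + 3)*(k + 4)*(k + 5)).
s_(k+1) − s_k = 8*(k - 3)/(k**4 + 18*k**3 + 119*k**2 + 342*k + 360) = t_k.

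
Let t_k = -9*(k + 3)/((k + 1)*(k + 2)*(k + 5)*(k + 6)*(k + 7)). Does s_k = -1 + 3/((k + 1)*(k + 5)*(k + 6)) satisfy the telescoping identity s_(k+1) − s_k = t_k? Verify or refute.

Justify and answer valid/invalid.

valid (s_(k+1) − s_k reduces to t_k)

s_(k+1) = -1 + 3/((k + 2)*(k + 6)*(k + 7))
s_(k+1) − s_k = 9*(-k - 3)/(k**5 + 21*k**4 + 163*k**3 + 567*k**2 + 844*k + 420)
(s_(k+1) − s_k) − t_k = 0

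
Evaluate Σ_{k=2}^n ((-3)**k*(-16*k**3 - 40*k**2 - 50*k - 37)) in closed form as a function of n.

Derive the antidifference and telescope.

S(n) = -12*(-3)**n*n**3 - 39*(-3)**n*n**2 - 48*(-3)**n*n - 33*(-3)**n - 396

Ratio r(k) = 3*(-16*k**3 - 88*k**2 - 178*k - 143)/(16*k**3 + 40*k**2 + 50*k + 37).
A = -3, B = 1, C = k**3 + 5*k**2/2 + 25*k/8 + 37/16.
Need (-3)·f(k+1) − (1)·f(k) = k**3 + 5*k**2/2 + 25*k/8 + 37/16.
Bound: deg f ≤ 3.
Solve for f: f(k) = -(4*k**3 + k**2 + 2*k + 4)/16 (degree 3 ≤ 3).
R(k) = B(k−1)·f(k)/C(k) = -(4*k**3 + k**2 + 2*k + 4)/(16*k**3 + 40*k**2 + 50*k + 37); s_k = R·t_k = (-3)**k*(4*k**3 + k**2 + 2*k + 4).
Verify: (-3)**k*(-16*k**3 - 40*k**2 - 50*k - 37) matches t_k.
Σ_(k=2)^n t_k = s_(n+1) − s_(2) = ((-3)**(n + 1)*(4*n**3 + 13*n**2 + 16*n + 11)) − (396), i.e. -12*(-3)**n*n**3 - 39*(-3)**n*n**2 - 48*(-3)**n*n - 33*(-3)**n - 396.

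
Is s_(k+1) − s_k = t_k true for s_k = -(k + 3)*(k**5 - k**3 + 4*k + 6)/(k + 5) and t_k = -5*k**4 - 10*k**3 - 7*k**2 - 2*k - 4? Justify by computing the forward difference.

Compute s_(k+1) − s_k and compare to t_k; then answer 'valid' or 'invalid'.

s_(k+1) = -(k + 4)*(4*k + (k + 1)**5 - (k + 1)**3 + 10)/(k + 6)
s_(k+1) − s_k = (-5*k**6 - 57*k**5 - 197*k**4 - 263*k**3 - 162*k**2 - 84*k - 92)/(k**2 + 11*k + 30)
(s_(k+1) − s_k) − t_k = 2*(4*k**5 + 35*k**4 + 58*k**3 + 37*k**2 + 10*k + 14)/(k**2 + 11*k + 30)

Invalid: residual 2*(4*k**5 + 35*k**4 + 58*k**3 + 37*k**2 + 10*k + 14)/(k**2 + 11*k + 30) ≠ 0.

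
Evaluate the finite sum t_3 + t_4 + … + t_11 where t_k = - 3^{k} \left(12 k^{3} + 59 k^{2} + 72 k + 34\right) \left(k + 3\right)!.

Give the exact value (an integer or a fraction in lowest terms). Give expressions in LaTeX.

r(k) = 3*(12*k**4 + 143*k**3 + 606*k**2 + 1081*k + 708)/(12*k**3 + 59*k**2 + 72*k + 34) after simplifying.
So A=3*k + 12 and B=1, with C=k**3 + 59*k**2/12 + 6*k + 17/6.
f must satisfy (3*k + 12)·f(k+1) − (1)·f(k) = k**3 + 59*k**2/12 + 6*k + 17/6.
Degrees (1,0,3) ⇒ d ≤ 2.
Solving with deg f ≤ 2: f(k) = (4*k**2 - 3*k + 2)/12.
R(k) = B(k−1)·f(k)/C(k) = (4*k**2 - 3*k + 2)/(12*k**3 + 59*k**2 + 72*k + 34); s_k = R·t_k = -3**k*(4*k**2 - 3*k + 2)*factorial(k + 3).
Check: Δs_k = -3**k*(12*k**3 + 59*k**2 + 72*k + 34)*factorial(k + 3). ✓
Sum = s_(12) − s_(3); s_(12) = -376663861401924096000, s_(3) = -563760 ⇒ -376663861401923532240.

Σ = -376663861401923532240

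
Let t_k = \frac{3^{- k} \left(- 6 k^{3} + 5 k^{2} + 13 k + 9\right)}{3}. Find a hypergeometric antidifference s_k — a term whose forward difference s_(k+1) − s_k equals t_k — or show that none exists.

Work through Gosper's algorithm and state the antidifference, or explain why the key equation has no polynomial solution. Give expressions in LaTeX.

s_k = 3^{- k} \left(3 k^{3} + 2 k^{2} - 2\right)

r(k) = (6*k**3 + 13*k**2 - 5*k - 21)/(3*(6*k**3 - 5*k**2 - 13*k - 9)) after simplifying.
So A=1/3 and B=1, with C=k**3 - 5*k**2/6 - 13*k/6 - 3/2.
Solve (1/3)·f(k+1) − (1)·f(k) = k**3 - 5*k**2/6 - 13*k/6 - 3/2.
Bound: deg f ≤ 3.
Match coefficients ⇒ f(k) = -(3*k**3 + 2*k**2 - 2)/2.
So s_k = (B(k−1)f/C)·t_k = (-3*(3*k**3 + 2*k**2 - 2)/(6*k**3 - 5*k**2 - 13*k - 9))·t_k = (3*k**3 + 2*k**2 - 2)/3**k.
Δs = (-6*k**3 + 5*k**2 + 13*k + 9)/(3*3**k), as required.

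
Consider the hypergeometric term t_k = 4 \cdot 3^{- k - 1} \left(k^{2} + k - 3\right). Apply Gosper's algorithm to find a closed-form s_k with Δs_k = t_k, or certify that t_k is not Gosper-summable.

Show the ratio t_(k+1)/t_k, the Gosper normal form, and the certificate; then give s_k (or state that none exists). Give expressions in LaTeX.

s_k = 3^{- k} \left(- 2 k^{2} - 4 k + 3\right)

t_(k+1)/t_k = (k + (k + 1)**2 - 2)/(3*(k**2 + k - 3)).
Normal form (A,B,C) = (1/3, 1, k**2 + k - 3).
Set up (1/3)·f(k+1) − (1)·f(k) − (k**2 + k - 3) = 0.
deg f ≤ 2 (via 0,0,2).
Match coefficients ⇒ f(k) = -3*(2*k**2 + 4*k - 3)/4.
So s_k = (B(k−1)f/C)·t_k = (-3*(2*k**2 + 4*k - 3)/(4*(k**2 + k - 3)))·t_k = (-2*k**2 - 4*k + 3)/3**k.
Δs = 4*3**(-k - 1)*(k**2 + k - 3), as required.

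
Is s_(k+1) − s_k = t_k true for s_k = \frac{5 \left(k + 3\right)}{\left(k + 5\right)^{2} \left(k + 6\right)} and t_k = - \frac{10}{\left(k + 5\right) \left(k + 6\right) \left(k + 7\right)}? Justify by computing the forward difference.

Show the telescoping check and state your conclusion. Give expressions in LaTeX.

Invalid: residual \frac{10 \left(3 k + 17\right)}{k^{5} + 29 k^{4} + 335 k^{3} + 1927 k^{2} + 5520 k + 6300} ≠ 0.

s_(k+1) = 5*(k + 4)/((k + 6)**2*(k + 7))
s_(k+1) − s_k = 10*(-k**2 - 8*k - 13)/(k**5 + 29*k**4 + 335*k**3 + 1927*k**2 + 5520*k + 6300)
(s_(k+1) − s_k) − t_k = 10*(3*k + 17)/(k**5 + 29*k**4 + 335*k**3 + 1927*k**2 + 5520*k + 6300)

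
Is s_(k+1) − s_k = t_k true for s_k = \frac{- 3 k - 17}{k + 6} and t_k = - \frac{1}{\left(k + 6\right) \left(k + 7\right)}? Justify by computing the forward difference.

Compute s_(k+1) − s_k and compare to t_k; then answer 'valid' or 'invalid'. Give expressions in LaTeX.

s_(k+1) = (-3*k - 20)/(k + 7)
s_(k+1) − s_k = -1/(k**2 + 13*k + 42)
(s_(k+1) − s_k) − t_k = 0

Valid — Δs_k = t_k.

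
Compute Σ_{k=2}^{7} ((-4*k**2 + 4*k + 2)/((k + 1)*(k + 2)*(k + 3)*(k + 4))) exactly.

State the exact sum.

The ratio is (k + 1)*(2*k - 2*(k + 1)**2 + 3)/((k + 5)*(-2*k**2 + 2*k + 1)).
Take A(k)=k + 1, B(k)=k + 5, C(k)=k**2 - k - 1/2.
Need (k + 1)·f(k+1) − (k + 4)·f(k) = k**2 - k - 1/2.
Bound: deg f ≤ 3.
Solving with deg f ≤ 3: f(k) = k*(k**2 - 6*k - 1)/12.
R(k) = B(k−1)·f(k)/C(k) = k*(k + 4)*(k**2 - 6*k - 1)/(6*(2*k**2 - 2*k - 1)); s_k = R·t_k = k*(-k**2 + 6*k + 1)/(3*(k + 1)*(k + 2)*(k + 3)).
Verify: 2*(-2*k**2 + 2*k + 1)/(k**4 + 10*k**3 + 35*k**2 + 50*k + 24) matches t_k.
Telescoping: Σ = s_(8) − s_(2) = -4/99 − (1/10) = -139/990.

Σ = -139/990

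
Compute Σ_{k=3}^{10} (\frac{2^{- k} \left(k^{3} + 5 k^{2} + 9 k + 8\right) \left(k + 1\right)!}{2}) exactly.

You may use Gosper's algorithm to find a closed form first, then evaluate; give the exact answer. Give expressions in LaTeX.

Σ = 72505011/2

Compute t_(k+1)/t_k: get (k**4 + 10*k**3 + 38*k**2 + 67*k + 46)/(2*(k**3 + 5*k**2 + 9*k + 8)).
So A=k/2 + 1 and B=1, with C=k**3 + 5*k**2 + 9*k + 8.
Set up (k/2 + 1)·f(k+1) − (1)·f(k) − (k**3 + 5*k**2 + 9*k + 8) = 0.
Degrees (1,0,3) ⇒ d ≤ 2.
Solving with deg f ≤ 2: f(k) = 2*(k**2 + 3*k + 1).
Get s_k = R·t_k = (k**2 + 3*k + 1)*factorial(k + 1)/2**k with R(k) = B(k−1)f(k)/C(k) = 2*(k**2 + 3*k + 1)/(k**3 + 5*k**2 + 9*k + 8).
Verify: (k**3 + 5*k**2 + 9*k + 8)*factorial(k + 1)/(2*2**k) matches t_k.
Telescoping: Σ = s_(11) − s_(3) = 72505125/2 − (57) = 72505011/2.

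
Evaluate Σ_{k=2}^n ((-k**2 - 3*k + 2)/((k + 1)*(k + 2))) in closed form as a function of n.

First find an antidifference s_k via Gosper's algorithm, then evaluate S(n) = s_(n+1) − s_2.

The ratio is (k + 1)*(3*k + (k + 1)**2 + 1)/((k + 3)*(k**2 + 3*k - 2)).
Normal form (A,B,C) = (k + 1, k + 3, k**2 + 3*k - 2).
f must satisfy (k + 1)·f(k+1) − (k + 2)·f(k) = k**2 + 3*k - 2.
d = 2 from the (1,1,2) case.
A polynomial solution: f(k) = k*(k - 3).
Get s_k = R·t_k = k*(3 - k)/(k + 1) with R(k) = B(k−1)f(k)/C(k) = k*(k - 3)*(k + 2)/(k**2 + 3*k - 2).
s_(k+1) − s_k = (-k**2 - 3*k + 2)/(k**2 + 3*k + 2) = t_k.
Evaluate: s_(n+1) = (-n**2 + n + 2)/(n + 2); subtract s_(2) = 2/3 ⇒ S(n) = (-3*n**2 + n + 2)/(3*(n + 2)).

S(n) = (-3*n**2 + n + 2)/(3*(n + 2))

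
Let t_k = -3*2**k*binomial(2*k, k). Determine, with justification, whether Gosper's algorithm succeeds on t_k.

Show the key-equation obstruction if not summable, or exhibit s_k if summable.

No — t_k has no hypergeometric antidifference.

Compute t_(k+1)/t_k: get 4*(2*k + 1)/(k + 1).
Factor: A=8*k + 4; B=k + 1; C=1.
Solve (8*k + 4)·f(k+1) − (k)·f(k) = 1.
deg f ≤ -1 (via 1,1,0).
Negative degree bound (-1): no f exists, t_k not Gosper-summable.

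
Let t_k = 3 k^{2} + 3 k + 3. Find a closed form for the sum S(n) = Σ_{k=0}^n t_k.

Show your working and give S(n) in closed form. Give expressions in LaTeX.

Ratio r(k) = (k + (k + 1)**2 + 2)/(k**2 + k + 1).
Gosper form: A/B · C(k+1)/C(k) with A=1, B=1, C=k**2 + k + 1.
Set up (1)·f(k+1) − (1)·f(k) − (k**2 + k + 1) = 0.
From deg A=0, deg B=0, deg C=2: d=3.
Coefficient equations give f(k) = k*(k**2 + 2)/3.
R(k) = B(k−1)·f(k)/C(k) = k*(k**2 + 2)/(3*(k**2 + k + 1)); s_k = R·t_k = k*(k**2 + 2).
Verify: 3*k**2 + 3*k + 3 matches t_k.
Telescope: S(n) = s_(n+1) − s_(0) = n**3 + 3*n**2 + 5*n + 3 − (0) = n**3 + 3*n**2 + 5*n + 3.

S(n) = n^{3} + 3 n^{2} + 5 n + 3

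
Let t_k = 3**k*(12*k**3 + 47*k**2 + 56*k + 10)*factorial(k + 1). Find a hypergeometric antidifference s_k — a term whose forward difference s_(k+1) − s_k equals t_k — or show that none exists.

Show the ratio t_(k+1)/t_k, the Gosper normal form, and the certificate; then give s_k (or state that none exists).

The ratio is 3*(12*k**4 + 107*k**3 + 352*k**2 + 497*k + 250)/(12*k**3 + 47*k**2 + 56*k + 10).
A = 3*k + 6, B = 1, C = k**3 + 47*k**2/12 + 14*k/3 + 5/6.
Need (3*k + 6)·f(k+1) − (1)·f(k) = k**3 + 47*k**2/12 + 14*k/3 + 5/6.
From deg A=1, deg B=0, deg C=3: d=2.
A polynomial solution: f(k) = (4*k**2 + k - 4)/12.
R(k) = B(k−1)·f(k)/C(k) = (4*k**2 + k - 4)/(12*k**3 + 47*k**2 + 56*k + 10); s_k = R·t_k = 3**k*(4*k**2 + k - 4)*factorial(k + 1).
Check: Δs_k = 3**k*(12*k**3 + 47*k**2 + 56*k + 10)*factorial(k + 1). ✓

s_k = 3**k*(4*k**2 + k - 4)*factorial(k + 1)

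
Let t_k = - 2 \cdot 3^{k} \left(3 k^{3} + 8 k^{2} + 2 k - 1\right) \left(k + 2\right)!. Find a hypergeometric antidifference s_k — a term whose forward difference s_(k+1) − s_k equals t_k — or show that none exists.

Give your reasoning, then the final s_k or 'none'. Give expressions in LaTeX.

Compute t_(k+1)/t_k: get 3*(3*k**4 + 26*k**3 + 78*k**2 + 93*k + 36)/(3*k**3 + 8*k**2 + 2*k - 1).
So A=3*k + 9 and B=1, with C=k**3 + 8*k**2/3 + 2*k/3 - 1/3.
f must satisfy (3*k + 9)·f(k+1) − (1)·f(k) = k**3 + 8*k**2/3 + 2*k/3 - 1/3.
d = 2 from the (1,0,3) case.
Coefficient equations give f(k) = (k - 1)**2/3.
Get s_k = R·t_k = -2*3**k*(k - 1)**2*factorial(k + 2) with R(k) = B(k−1)f(k)/C(k) = (k - 1)**2/(3*k**3 + 8*k**2 + 2*k - 1).
Check: Δs_k = -2*3**k*(3*k**3 + 8*k**2 + 2*k - 1)*factorial(k + 2). ✓

s_k = - 2 \cdot 3^{k} \left(k - 1\right)^{2} \left(k + 2\right)!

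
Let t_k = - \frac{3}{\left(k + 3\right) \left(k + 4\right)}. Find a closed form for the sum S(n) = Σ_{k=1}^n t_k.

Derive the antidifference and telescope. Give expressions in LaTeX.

S(n) = - \frac{3 n}{4 n + 16}

Ratio r(k) = (k + 3)/(k + 5).
So A=k + 3 and B=k + 5, with C=1.
Need (k + 3)·f(k+1) − (k + 4)·f(k) = 1.
deg f ≤ 1 (via 1,1,0).
Match coefficients ⇒ f(k) = k/3.
So s_k = (B(k−1)f/C)·t_k = (k*(k + 4)/3)·t_k = -k/(k + 3).
Δs = -3/(k**2 + 7*k + 12), as required.
s_(n+1) = (-n - 1)/(n + 4) and s_(1) = -1/4, so S(n) = -3*n/(4*n + 16).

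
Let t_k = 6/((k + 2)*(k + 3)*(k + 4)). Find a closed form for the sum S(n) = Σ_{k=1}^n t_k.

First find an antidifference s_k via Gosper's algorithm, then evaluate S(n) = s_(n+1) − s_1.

S(n) = n*(n + 7)/(4*(n**2 + 7*n + 12))

Compute t_(k+1)/t_k: get (k + 2)/(k + 5).
A = k + 2, B = k + 5, C = 1.
Need (k + 2)·f(k+1) − (k + 4)·f(k) = 1.
Degrees (1,1,0) ⇒ d ≤ 2.
Solving with deg f ≤ 2: f(k) = k*(k + 5)/12.
Then R = B(k−1)f/C = k*(k + 4)*(k + 5)/12, so s_k = R(k)·t_k = k*(k + 5)/(2*(k + 2)*(k + 3)).
s_(k+1) − s_k = 6/(k**3 + 9*k**2 + 26*k + 24) = t_k.
Σ_(k=1)^n t_k = s_(n+1) − s_(1) = ((n**2 + 7*n + 6)/(2*(n**2 + 7*n + 12))) − (1/4), i.e. n*(n + 7)/(4*(n**2 + 7*n + 12)).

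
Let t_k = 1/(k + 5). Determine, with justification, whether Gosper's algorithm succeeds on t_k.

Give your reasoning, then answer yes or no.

Compute t_(k+1)/t_k: get (k + 5)/(k + 6).
So A=k + 5 and B=k + 6, with C=1.
Key eq: (k + 5)·f(k+1) = (k + 5)·f(k) + (1).
deg f ≤ 0 (via 1,1,0).
Put f(k) = c0: A·f(k+1) − B(k−1)·f(k) − C = -1; need -1 = 0 — inconsistent ⇒ no f, not summable.

No — t_k has no hypergeometric antidifference.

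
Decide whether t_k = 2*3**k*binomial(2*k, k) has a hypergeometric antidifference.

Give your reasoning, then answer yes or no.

No — key equation has no polynomial f.

Step 1: r(k) = 6*(2*k + 1)/(k + 1).
A = 12*k + 6, B = k + 1, C = 1.
Need (12*k + 6)·f(k+1) − (k)·f(k) = 1.
Degrees (1,1,0) ⇒ d ≤ -1.
d = -1 < 0 ⇒ no nonzero polynomial f; not summable.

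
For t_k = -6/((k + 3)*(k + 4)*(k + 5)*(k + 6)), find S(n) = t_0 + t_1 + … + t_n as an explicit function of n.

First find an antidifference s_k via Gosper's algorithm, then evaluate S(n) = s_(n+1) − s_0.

r(k) = (k + 3)/(k + 7) after simplifying.
Factor: A=k + 3; B=k + 7; C=1.
Need (k + 3)·f(k+1) − (k + 6)·f(k) = 1.
d = 3 from the (1,1,0) case.
Coefficient equations give f(k) = k*(k**2 + 12*k + 47)/180.
R(k) = B(k−1)·f(k)/C(k) = k*(k + 6)*(k**2 + 12*k + 47)/180; s_k = R·t_k = k*(-k**2 - 12*k - 47)/(30*(k + 3)*(k + 4)*(k + 5)).
Δs = -6/(k**4 + 18*k**3 + 119*k**2 + 342*k + 360), as required.
Evaluate: s_(n+1) = (-n**3 - 15*n**2 - 74*n - 60)/(30*(n**3 + 15*n**2 + 74*n + 120)); subtract s_(0) = 0 ⇒ S(n) = (-n**3 - 15*n**2 - 74*n - 60)/(30*(n**3 + 15*n**2 + 74*n + 120)).

S(n) = (-n**3 - 15*n**2 - 74*n - 60)/(30*(n**3 + 15*n**2 + 74*n + 120))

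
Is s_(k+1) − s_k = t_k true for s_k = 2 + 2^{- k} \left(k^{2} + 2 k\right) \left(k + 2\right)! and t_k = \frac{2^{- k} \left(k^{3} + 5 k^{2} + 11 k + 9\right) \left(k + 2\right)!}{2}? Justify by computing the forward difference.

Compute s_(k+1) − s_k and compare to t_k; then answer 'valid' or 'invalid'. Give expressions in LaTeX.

s_(k+1) = 2**(-k - 1)*(2*k + (k + 1)**2 + 2)*factorial(k + 3) + 2
s_(k+1) − s_k = (k**3 + 5*k**2 + 11*k + 9)*factorial(k + 2)/(2*2**k)
(s_(k+1) − s_k) − t_k = 0

valid; difference matches t_k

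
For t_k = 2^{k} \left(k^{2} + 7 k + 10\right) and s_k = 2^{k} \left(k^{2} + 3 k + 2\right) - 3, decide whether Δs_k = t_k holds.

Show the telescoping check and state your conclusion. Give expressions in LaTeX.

Valid: the claim telescopes to t_k.

s_(k+1) = 2**(k + 1)*(3*k + (k + 1)**2 + 5) - 3
s_(k+1) − s_k = 2**k*(k**2 + 7*k + 10)
(s_(k+1) − s_k) − t_k = 0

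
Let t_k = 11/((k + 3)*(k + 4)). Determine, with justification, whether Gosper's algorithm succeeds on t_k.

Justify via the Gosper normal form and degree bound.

Yes. s_k = 11*k/(3*(k + 3)).

The ratio is (k + 3)/(k + 5).
So A=k + 3 and B=k + 5, with C=1.
Need (k + 3)·f(k+1) − (k + 4)·f(k) = 1.
Degrees (1,1,0) ⇒ d ≤ 1.
Solve for f: f(k) = k/3 (degree 1 ≤ 1).
Get s_k = R·t_k = 11*k/(3*(k + 3)) with R(k) = B(k−1)f(k)/C(k) = k*(k + 4)/3.
Δs = 11/(k**2 + 7*k + 12), as required.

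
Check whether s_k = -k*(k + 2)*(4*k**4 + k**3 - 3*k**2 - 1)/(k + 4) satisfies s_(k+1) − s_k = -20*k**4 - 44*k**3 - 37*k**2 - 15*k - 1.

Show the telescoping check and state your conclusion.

Invalid: residual 2*(16*k**5 + 123*k**4 + 216*k**3 + 163*k**2 + 62*k + 4)/(k**2 + 9*k + 20) ≠ 0.

s_(k+1) = -(k + 1)*(k + 3)*(4*(k + 1)**4 + (k + 1)**3 - 3*(k + 1)**2 - 1)/(k + 5)
s_(k+1) − s_k = (-20*k**6 - 192*k**5 - 587*k**4 - 796*k**3 - 550*k**2 - 185*k - 12)/(k**2 + 9*k + 20)
(s_(k+1) − s_k) − t_k = 2*(16*k**5 + 123*k**4 + 216*k**3 + 163*k**2 + 62*k + 4)/(k**2 + 9*k + 20)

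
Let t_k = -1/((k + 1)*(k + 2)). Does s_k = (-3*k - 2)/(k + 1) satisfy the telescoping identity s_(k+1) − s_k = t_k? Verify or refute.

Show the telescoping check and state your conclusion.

s_(k+1) = (-3*k - 5)/(k + 2)
s_(k+1) − s_k = -1/(k**2 + 3*k + 2)
(s_(k+1) − s_k) − t_k = 0

valid; difference matches t_k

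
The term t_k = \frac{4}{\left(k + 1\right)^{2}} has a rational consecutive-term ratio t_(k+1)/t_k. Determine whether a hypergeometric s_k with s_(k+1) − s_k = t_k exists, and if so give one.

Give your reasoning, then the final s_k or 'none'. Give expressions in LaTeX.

not Gosper-summable; s_k does not exist

Ratio r(k) = (k + 1)**2/(k + 2)**2.
Gosper form: A/B · C(k+1)/C(k) with A=k**2 + 2*k + 1, B=k**2 + 4*k + 4, C=1.
Set up (k**2 + 2*k + 1)·f(k+1) − (k**2 + 2*k + 1)·f(k) − (1) = 0.
Bound: deg f ≤ 0.
f = c0 ⇒ A·f(k+1) − B(k−1)·f(k) − C = -1. The system {-1 = 0} is inconsistent; no antidifference.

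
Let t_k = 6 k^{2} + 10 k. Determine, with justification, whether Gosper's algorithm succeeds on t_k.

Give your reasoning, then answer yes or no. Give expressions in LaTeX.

r(k) = (3*k**2 + 11*k + 8)/(k*(3*k + 5)) after simplifying.
A = 1, B = 1, C = k**2 + 5*k/3.
Key eq: (1)·f(k+1) = (1)·f(k) + (k**2 + 5*k/3).
d = 3 from the (0,0,2) case.
Solving with deg f ≤ 3: f(k) = k*(k - 1)*(k + 2)/3.
So s_k = (B(k−1)f/C)·t_k = ((k - 1)*(k + 2)/(3*k + 5))·t_k = 2*k*(k**2 + k - 2).
Check: Δs_k = 2*k*(3*k + 5). ✓

Yes. s_k = 2 k \left(k^{2} + k - 2\right).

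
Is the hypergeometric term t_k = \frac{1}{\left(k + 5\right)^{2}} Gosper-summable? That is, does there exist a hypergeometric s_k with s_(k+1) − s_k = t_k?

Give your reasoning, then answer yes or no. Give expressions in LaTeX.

No; the coefficient equations for f are inconsistent.

Compute t_(k+1)/t_k: get (k + 5)**2/(k + 6)**2.
A = k**2 + 10*k + 25, B = k**2 + 12*k + 36, C = 1.
Set up (k**2 + 10*k + 25)·f(k+1) − (k**2 + 10*k + 25)·f(k) − (1) = 0.
d = 0 from the (2,2,0) case.
Generic f = c0 gives residual -1; -1 = 0 cannot hold, so t_k is not Gosper-summable.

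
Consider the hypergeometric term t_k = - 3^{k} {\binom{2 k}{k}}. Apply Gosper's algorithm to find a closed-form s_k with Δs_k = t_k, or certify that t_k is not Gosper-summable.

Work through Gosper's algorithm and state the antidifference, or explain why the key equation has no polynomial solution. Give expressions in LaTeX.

r(k) = 6*(2*k + 1)/(k + 1) after simplifying.
So A=12*k + 6 and B=k + 1, with C=1.
Set up (12*k + 6)·f(k+1) − (k)·f(k) − (1) = 0.
deg f ≤ -1 (via 1,1,0).
deg f ≤ -1 is impossible — no certificate.

none — t_k is not Gosper-summable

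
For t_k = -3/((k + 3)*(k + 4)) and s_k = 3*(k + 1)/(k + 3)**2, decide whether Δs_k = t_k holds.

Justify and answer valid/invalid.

Invalid: residual 6*(2*k + 7)/(k**4 + 14*k**3 + 73*k**2 + 168*k + 144) ≠ 0.

s_(k+1) = 3*(k + 2)/(k + 4)**2
s_(k+1) − s_k = 3*(-k**2 - 3*k + 2)/(k**4 + 14*k**3 + 73*k**2 + 168*k + 144)
(s_(k+1) − s_k) − t_k = 6*(2*k + 7)/(k**4 + 14*k**3 + 73*k**2 + 168*k + 144)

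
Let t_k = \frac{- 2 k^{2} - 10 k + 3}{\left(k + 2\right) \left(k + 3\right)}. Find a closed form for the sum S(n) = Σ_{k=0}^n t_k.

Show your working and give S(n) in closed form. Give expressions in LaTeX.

Ratio r(k) = (k + 2)*(10*k + 2*(k + 1)**2 + 7)/((k + 4)*(2*k**2 + 10*k - 3)).
Factor: A=k + 2; B=k + 4; C=k**2 + 5*k - 3/2.
Set up (k + 2)·f(k+1) − (k + 3)·f(k) − (k**2 + 5*k - 3/2) = 0.
deg f ≤ 2 (via 1,1,2).
A polynomial solution: f(k) = k*(4*k - 7)/4.
Then R = B(k−1)f/C = k*(k + 3)*(4*k - 7)/(2*(2*k**2 + 10*k - 3)), so s_k = R(k)·t_k = k*(7 - 4*k)/(2*(k + 2)).
Δs = (-2*k**2 - 10*k + 3)/(k**2 + 5*k + 6), as required.
Telescope: S(n) = s_(n+1) − s_(0) = (-4*n**2 - n + 3)/(2*(n + 3)) − (0) = (-4*n**2 - n + 3)/(2*(n + 3)).

S(n) = \frac{- 4 n^{2} - n + 3}{2 \left(n + 3\right)}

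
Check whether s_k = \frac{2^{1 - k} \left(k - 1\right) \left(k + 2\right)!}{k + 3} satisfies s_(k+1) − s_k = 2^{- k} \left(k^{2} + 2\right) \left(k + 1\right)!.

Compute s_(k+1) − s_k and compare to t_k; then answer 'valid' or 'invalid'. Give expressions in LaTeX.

s_(k+1) = k*factorial(k + 3)/(2**k*(k + 4))
s_(k+1) − s_k = (k**3 + 4*k**2 + 3*k + 8)*factorial(k + 2)/(2**k*(k + 3)*(k + 4))
(s_(k+1) − s_k) − t_k = -(k**3 + 3*k**2 + 8)*factorial(k + 1)/(2**k*(k + 3)*(k + 4))

Invalid: residual - \frac{2^{- k} \left(k^{3} + 3 k^{2} + 8\right) \left(k + 1\right)!}{\left(k + 3\right) \left(k + 4\right)} ≠ 0.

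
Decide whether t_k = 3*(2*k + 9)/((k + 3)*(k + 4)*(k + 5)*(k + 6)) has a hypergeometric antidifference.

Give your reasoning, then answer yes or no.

Yes. s_k = k*(k + 8)/(5*(k**2 + 8*k + 15)).

r(k) = (k + 3)*(2*k + 11)/((k + 7)*(2*k + 9)) after simplifying.
Gosper form: A/B · C(k+1)/C(k) with A=k + 3, B=k + 7, C=k + 9/2.
Key eq: (k + 3)·f(k+1) = (k + 6)·f(k) + (k + 9/2).
d = 3 from the (1,1,1) case.
Solving with deg f ≤ 3: f(k) = k*(k + 4)*(k + 8)/30.
So s_k = (B(k−1)f/C)·t_k = (k*(k + 4)*(k + 6)*(k + 8)/(15*(2*k + 9)))·t_k = k*(k + 8)/(5*(k**2 + 8*k + 15)).
s_(k+1) − s_k = 3*(2*k + 9)/(k**4 + 18*k**3 + 119*k**2 + 342*k + 360) = t_k.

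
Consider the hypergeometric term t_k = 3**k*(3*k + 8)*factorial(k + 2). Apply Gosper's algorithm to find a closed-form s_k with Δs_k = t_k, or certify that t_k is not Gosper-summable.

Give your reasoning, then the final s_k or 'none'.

Ratio r(k) = 3*(k + 3)*(3*k + 11)/(3*k + 8).
A = 3*k + 9, B = 1, C = k + 8/3.
Need (3*k + 9)·f(k+1) − (1)·f(k) = k + 8/3.
Degrees (1,0,1) ⇒ d ≤ 0.
Solve for f: f(k) = 1/3 (degree 0 ≤ 0).
Get s_k = R·t_k = 3**k*factorial(k + 2) with R(k) = B(k−1)f(k)/C(k) = 1/(3*k + 8).
Δs = 3**k*(3*k + 8)*factorial(k + 2), as required.

s_k = 3**k*factorial(k + 2)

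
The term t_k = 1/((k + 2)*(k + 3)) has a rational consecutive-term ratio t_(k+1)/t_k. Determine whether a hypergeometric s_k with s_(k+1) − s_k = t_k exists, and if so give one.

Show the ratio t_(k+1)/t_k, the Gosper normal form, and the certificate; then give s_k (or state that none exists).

Step 1: r(k) = (k + 2)/(k + 4).
Take A(k)=k + 2, B(k)=k + 4, C(k)=1.
Need (k + 2)·f(k+1) − (k + 3)·f(k) = 1.
From deg A=1, deg B=1, deg C=0: d=1.
Match coefficients ⇒ f(k) = k/2.
So s_k = (B(k−1)f/C)·t_k = (k*(k + 3)/2)·t_k = k/(2*(k + 2)).
Δs = 1/(k**2 + 5*k + 6), as required.

s_k = k/(2*(k + 2))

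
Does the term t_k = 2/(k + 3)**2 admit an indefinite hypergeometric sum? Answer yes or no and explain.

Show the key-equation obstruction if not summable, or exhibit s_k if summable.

No — key equation has no polynomial f.

Step 1: r(k) = (k + 3)**2/(k + 4)**2.
Factor: A=k**2 + 6*k + 9; B=k**2 + 8*k + 16; C=1.
Key eq: (k**2 + 6*k + 9)·f(k+1) = (k**2 + 6*k + 9)·f(k) + (1).
Degrees (2,2,0) ⇒ d ≤ 0.
Write f(k) = c0. Then LHS − RHS = -1, requiring -1 = 0: contradictory. No certificate.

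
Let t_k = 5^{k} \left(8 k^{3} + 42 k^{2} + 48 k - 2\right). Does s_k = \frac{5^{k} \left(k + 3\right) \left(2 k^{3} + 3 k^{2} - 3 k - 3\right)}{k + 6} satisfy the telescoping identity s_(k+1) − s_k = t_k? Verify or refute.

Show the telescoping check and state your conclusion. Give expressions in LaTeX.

Invalid: residual \frac{5^{k} \left(- 24 k^{4} - 264 k^{3} - 891 k^{2} - 867 k + 27\right)}{k^{2} + 13 k + 42} ≠ 0.

s_(k+1) = 5**(k + 1)*(2*k**4 + 17*k**3 + 45*k**2 + 35*k - 4)/(k + 7)
s_(k+1) − s_k = 5**k*(8*k**5 + 122*k**4 + 666*k**3 + 1495*k**2 + 1123*k - 57)/(k**2 + 13*k + 42)
(s_(k+1) − s_k) − t_k = 5**k*(-24*k**4 - 264*k**3 - 891*k**2 - 867*k + 27)/(k**2 + 13*k + 42)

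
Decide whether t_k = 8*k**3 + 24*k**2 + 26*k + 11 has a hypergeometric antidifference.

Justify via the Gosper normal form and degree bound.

Yes. s_k = k*(2*k**3 + 4*k**2 + 3*k + 2).

The ratio is (8*k**3 + 48*k**2 + 98*k + 69)/(8*k**3 + 24*k**2 + 26*k + 11).
A = 1, B = 1, C = k**3 + 3*k**2 + 13*k/4 + 11/8.
Key eq: (1)·f(k+1) = (1)·f(k) + (k**3 + 3*k**2 + 13*k/4 + 11/8).
deg f ≤ 4 (via 0,0,3).
Solve for f: f(k) = k*(2*k**3 + 4*k**2 + 3*k + 2)/8 (degree 4 ≤ 4).
Get s_k = R·t_k = k*(2*k**3 + 4*k**2 + 3*k + 2) with R(k) = B(k−1)f(k)/C(k) = k*(2*k**3 + 4*k**2 + 3*k + 2)/(8*k**3 + 24*k**2 + 26*k + 11).
Check: Δs_k = 8*k**3 + 24*k**2 + 26*k + 11. ✓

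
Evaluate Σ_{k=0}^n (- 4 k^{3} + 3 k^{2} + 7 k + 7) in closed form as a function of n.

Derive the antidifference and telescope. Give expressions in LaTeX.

S(n) = - n^{4} - n^{3} + 4 n^{2} + 11 n + 7

The ratio is (4*k**3 + 9*k**2 - k - 13)/(4*k**3 - 3*k**2 - 7*k - 7).
Factor: A=1; B=1; C=k**3 - 3*k**2/4 - 7*k/4 - 7/4.
Set up (1)·f(k+1) − (1)·f(k) − (k**3 - 3*k**2/4 - 7*k/4 - 7/4) = 0.
deg f ≤ 4 (via 0,0,3).
A polynomial solution: f(k) = k*(k**3 - 3*k**2 - k - 4)/4.
Certificate R = B(k−1)f/C = k*(k**3 - 3*k**2 - k - 4)/(4*k**3 - 3*k**2 - 7*k - 7) gives s_k = k*(-k**3 + 3*k**2 + k + 4).
Δs = -4*k**3 + 3*k**2 + 7*k + 7, as required.
s_(n+1) = -n**4 - n**3 + 4*n**2 + 11*n + 7 and s_(0) = 0, so S(n) = -n**4 - n**3 + 4*n**2 + 11*n + 7.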